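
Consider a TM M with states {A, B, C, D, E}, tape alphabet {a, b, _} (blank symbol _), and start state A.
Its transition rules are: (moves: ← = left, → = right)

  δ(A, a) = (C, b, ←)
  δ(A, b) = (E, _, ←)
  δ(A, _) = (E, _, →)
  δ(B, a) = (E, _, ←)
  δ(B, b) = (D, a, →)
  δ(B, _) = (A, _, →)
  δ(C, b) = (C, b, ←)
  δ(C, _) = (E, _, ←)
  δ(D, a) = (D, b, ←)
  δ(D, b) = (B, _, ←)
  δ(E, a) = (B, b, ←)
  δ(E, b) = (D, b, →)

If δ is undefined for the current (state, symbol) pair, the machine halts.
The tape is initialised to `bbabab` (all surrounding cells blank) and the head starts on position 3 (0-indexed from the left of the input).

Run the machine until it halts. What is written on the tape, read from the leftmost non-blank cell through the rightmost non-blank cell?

state=A head=3 tape=bba[b]ab   (A,b)→(E,_,←)
state=E head=2 tape=bb[a]_ab   (E,a)→(B,b,←)
state=B head=1 tape=b[b]b_ab   (B,b)→(D,a,→)
state=D head=2 tape=ba[b]_ab   (D,b)→(B,_,←)
state=B head=1 tape=b[a]__ab   (B,a)→(E,_,←)
state=E head=0 tape=[b]___ab   (E,b)→(D,b,→)
state=D head=1 tape=b[_]__ab
The non-blank tape span at halt is b___ab.

b___ab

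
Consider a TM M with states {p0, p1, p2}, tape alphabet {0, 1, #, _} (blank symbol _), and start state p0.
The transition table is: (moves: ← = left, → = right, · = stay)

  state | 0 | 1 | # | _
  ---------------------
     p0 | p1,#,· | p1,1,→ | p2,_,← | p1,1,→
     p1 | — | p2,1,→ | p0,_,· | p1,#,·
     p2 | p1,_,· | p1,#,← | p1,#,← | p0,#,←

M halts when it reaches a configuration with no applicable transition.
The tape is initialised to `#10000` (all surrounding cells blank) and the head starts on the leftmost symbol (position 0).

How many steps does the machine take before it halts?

p0 | __[#]10000   read # → write _, move ←, go to p2
p2 | _[_]_10000   read _ → write #, move ←, go to p0
p0 | [_]#_10000   read _ → write 1, move →, go to p1
p1 | 1[#]_10000   read # → write _, move ·, go to p0
p0 | 1[_]_10000   read _ → write 1, move →, go to p1
p1 | 11[_]10000   read _ → write #, move ·, go to p1
p1 | 11[#]10000   read # → write _, move ·, go to p0
p0 | 11[_]10000   read _ → write 1, move →, go to p1
p1 | 111[1]0000   read 1 → write 1, move →, go to p2
p2 | 1111[0]000   read 0 → write _, move ·, go to p1
p1 | 1111[_]000   read _ → write #, move ·, go to p1
p1 | 1111[#]000   read # → write _, move ·, go to p0
p0 | 1111[_]000   read _ → write 1, move →, go to p1
p1 | 11111[0]00
M halts after 13 transitions.

13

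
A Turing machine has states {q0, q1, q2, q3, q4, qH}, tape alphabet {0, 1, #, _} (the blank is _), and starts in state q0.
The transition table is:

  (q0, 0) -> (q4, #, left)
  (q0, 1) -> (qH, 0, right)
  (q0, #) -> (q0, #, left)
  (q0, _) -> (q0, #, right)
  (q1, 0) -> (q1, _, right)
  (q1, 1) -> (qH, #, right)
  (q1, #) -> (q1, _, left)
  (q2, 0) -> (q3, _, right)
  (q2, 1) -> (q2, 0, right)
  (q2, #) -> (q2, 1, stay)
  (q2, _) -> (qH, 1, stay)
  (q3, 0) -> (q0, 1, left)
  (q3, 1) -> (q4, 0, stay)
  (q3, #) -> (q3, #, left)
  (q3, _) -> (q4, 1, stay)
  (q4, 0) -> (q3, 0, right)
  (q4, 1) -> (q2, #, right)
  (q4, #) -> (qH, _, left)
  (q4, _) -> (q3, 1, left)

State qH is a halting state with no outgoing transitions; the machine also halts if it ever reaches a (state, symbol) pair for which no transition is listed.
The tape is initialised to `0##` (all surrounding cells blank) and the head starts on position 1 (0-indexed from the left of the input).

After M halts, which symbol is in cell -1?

0

q0 | __0[#]#_   read # → write #, move left, go to q0
q0 | __[0]##_   read 0 → write #, move left, go to q4
q4 | _[_]###_   read _ → write 1, move left, go to q3
q3 | [_]1###_   read _ → write 1, move stay, go to q4
q4 | [1]1###_   read 1 → write #, move right, go to q2
q2 | #[1]###_   read 1 → write 0, move right, go to q2
q2 | #0[#]##_   read # → write 1, move stay, go to q2
q2 | #0[1]##_   read 1 → write 0, move right, go to q2
q2 | #00[#]#_   read # → write 1, move stay, go to q2
q2 | #00[1]#_   read 1 → write 0, move right, go to q2
q2 | #000[#]_   read # → write 1, move stay, go to q2
q2 | #000[1]_   read 1 → write 0, move right, go to q2
q2 | #0000[_]   read _ → write 1, move stay, go to qH
qH | #0000[1]
Cell -1 holds 0 when M halts.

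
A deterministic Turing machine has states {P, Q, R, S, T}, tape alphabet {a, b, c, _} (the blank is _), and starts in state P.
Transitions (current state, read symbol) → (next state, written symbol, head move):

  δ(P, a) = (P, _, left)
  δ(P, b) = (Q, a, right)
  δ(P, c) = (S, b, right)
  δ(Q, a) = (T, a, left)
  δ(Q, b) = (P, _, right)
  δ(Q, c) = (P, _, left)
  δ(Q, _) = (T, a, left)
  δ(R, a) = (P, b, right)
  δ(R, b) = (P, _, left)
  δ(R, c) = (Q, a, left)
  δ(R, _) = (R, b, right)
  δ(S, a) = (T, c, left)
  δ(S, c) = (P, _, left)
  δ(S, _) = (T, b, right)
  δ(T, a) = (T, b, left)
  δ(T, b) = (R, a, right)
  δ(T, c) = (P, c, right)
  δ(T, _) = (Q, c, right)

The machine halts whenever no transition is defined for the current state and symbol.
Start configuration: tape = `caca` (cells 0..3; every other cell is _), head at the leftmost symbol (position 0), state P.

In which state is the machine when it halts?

P | __[c]aca   read c → write b, move right, go to S
S | __b[a]ca   read a → write c, move left, go to T
T | __[b]cca   read b → write a, move right, go to R
R | __a[c]ca   read c → write a, move left, go to Q
Q | __[a]aca   read a → write a, move left, go to T
T | _[_]aaca   read _ → write c, move right, go to Q
Q | _c[a]aca   read a → write a, move left, go to T
T | _[c]aaca   read c → write c, move right, go to P
P | _c[a]aca   read a → write _, move left, go to P
P | _[c]_aca   read c → write b, move right, go to S
S | _b[_]aca   read _ → write b, move right, go to T
T | _bb[a]ca   read a → write b, move left, go to T
T | _b[b]bca   read b → write a, move right, go to R
R | _ba[b]ca   read b → write _, move left, go to P
P | _b[a]_ca   read a → write _, move left, go to P
P | _[b]__ca   read b → write a, move right, go to Q
Q | _a[_]_ca   read _ → write a, move left, go to T
T | _[a]a_ca   read a → write b, move left, go to T
T | [_]ba_ca   read _ → write c, move right, go to Q
Q | c[b]a_ca   read b → write _, move right, go to P
P | c_[a]_ca   read a → write _, move left, go to P
P | c[_]__ca
No transition is defined for (P, _); M halts in state P.

P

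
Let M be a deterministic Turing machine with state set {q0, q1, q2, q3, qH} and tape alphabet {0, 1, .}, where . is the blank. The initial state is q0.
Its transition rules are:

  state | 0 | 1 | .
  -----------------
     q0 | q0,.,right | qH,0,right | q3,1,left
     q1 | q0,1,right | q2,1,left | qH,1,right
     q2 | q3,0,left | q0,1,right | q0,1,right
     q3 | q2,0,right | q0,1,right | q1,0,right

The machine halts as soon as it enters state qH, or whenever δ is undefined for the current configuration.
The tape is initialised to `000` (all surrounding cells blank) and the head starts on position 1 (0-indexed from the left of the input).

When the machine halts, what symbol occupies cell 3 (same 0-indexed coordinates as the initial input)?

state=q0 head=1 tape=0[0]0..   (q0,0)→(q0,.,right)
state=q0 head=2 tape=0.[0]..   (q0,0)→(q0,.,right)
state=q0 head=3 tape=0..[.].   (q0,.)→(q3,1,left)
state=q3 head=2 tape=0.[.]1.   (q3,.)→(q1,0,right)
state=q1 head=3 tape=0.0[1].   (q1,1)→(q2,1,left)
state=q2 head=2 tape=0.[0]1.   (q2,0)→(q3,0,left)
state=q3 head=1 tape=0[.]01.   (q3,.)→(q1,0,right)
state=q1 head=2 tape=00[0]1.   (q1,0)→(q0,1,right)
state=q0 head=3 tape=001[1].   (q0,1)→(qH,0,right)
state=qH head=4 tape=0010[.]
Cell 3 holds 0 when M halts.

0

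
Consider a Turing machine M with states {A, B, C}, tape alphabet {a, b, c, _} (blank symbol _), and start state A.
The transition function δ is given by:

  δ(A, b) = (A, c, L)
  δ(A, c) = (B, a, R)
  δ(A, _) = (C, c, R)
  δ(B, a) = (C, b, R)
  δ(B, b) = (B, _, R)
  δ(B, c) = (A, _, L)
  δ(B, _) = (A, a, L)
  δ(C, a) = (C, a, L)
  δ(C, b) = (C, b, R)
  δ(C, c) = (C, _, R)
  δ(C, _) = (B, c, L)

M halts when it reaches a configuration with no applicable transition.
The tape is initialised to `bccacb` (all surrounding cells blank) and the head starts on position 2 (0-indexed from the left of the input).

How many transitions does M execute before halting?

A | bc[c]acb_   read c → write a, move R, go to B
B | bca[a]cb_   read a → write b, move R, go to C
C | bcab[c]b_   read c → write _, move R, go to C
C | bcab_[b]_   read b → write b, move R, go to C
C | bcab_b[_]   read _ → write c, move L, go to B
B | bcab_[b]c   read b → write _, move R, go to B
B | bcab__[c]   read c → write _, move L, go to A
A | bcab_[_]_   read _ → write c, move R, go to C
C | bcab_c[_]   read _ → write c, move L, go to B
B | bcab_[c]c   read c → write _, move L, go to A
A | bcab[_]_c   read _ → write c, move R, go to C
C | bcabc[_]c   read _ → write c, move L, go to B
B | bcab[c]cc   read c → write _, move L, go to A
A | bca[b]_cc   read b → write c, move L, go to A
A | bc[a]c_cc
M halts after 14 transitions.

14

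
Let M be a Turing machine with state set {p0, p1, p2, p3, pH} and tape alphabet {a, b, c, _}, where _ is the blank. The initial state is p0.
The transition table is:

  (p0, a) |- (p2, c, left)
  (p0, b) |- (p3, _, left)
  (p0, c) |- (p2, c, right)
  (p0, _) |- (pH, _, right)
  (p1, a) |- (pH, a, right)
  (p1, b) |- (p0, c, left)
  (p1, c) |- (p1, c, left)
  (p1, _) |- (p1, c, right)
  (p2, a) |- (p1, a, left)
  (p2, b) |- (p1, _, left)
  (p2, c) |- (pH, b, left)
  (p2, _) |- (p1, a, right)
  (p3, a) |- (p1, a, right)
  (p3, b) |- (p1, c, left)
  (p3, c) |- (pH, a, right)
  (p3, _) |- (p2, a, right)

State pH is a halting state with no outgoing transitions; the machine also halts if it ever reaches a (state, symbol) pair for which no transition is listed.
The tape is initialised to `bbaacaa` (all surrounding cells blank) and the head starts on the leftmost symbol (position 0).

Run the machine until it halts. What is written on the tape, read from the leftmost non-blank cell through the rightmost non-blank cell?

p0 | __[b]baacaa   read b → write _, move left, go to p3
p3 | _[_]_baacaa   read _ → write a, move right, go to p2
p2 | _a[_]baacaa   read _ → write a, move right, go to p1
p1 | _aa[b]aacaa   read b → write c, move left, go to p0
p0 | _a[a]caacaa   read a → write c, move left, go to p2
p2 | _[a]ccaacaa   read a → write a, move left, go to p1
p1 | [_]accaacaa   read _ → write c, move right, go to p1
p1 | c[a]ccaacaa   read a → write a, move right, go to pH
pH | ca[c]caacaa
The non-blank tape span at halt is caccaacaa.

caccaacaa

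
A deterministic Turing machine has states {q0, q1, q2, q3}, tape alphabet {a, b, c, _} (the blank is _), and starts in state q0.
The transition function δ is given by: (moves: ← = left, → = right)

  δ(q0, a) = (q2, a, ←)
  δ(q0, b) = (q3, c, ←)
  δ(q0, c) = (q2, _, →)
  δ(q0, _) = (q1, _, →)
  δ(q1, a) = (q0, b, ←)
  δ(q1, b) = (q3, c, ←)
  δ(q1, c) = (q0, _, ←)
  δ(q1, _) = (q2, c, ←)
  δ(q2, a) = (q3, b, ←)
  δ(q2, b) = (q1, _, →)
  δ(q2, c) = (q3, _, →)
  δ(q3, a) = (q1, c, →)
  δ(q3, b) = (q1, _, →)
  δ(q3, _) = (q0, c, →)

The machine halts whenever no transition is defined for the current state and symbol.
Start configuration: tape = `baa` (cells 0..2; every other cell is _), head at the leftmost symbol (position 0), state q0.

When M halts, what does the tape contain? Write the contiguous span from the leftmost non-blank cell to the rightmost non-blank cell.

ccca

q0 | _[b]aa   read b → write c, move ←, go to q3
q3 | [_]caa   read _ → write c, move →, go to q0
q0 | c[c]aa   read c → write _, move →, go to q2
q2 | c_[a]a   read a → write b, move ←, go to q3
q3 | c[_]ba   read _ → write c, move →, go to q0
q0 | cc[b]a   read b → write c, move ←, go to q3
q3 | c[c]ca
The non-blank tape span at halt is ccca.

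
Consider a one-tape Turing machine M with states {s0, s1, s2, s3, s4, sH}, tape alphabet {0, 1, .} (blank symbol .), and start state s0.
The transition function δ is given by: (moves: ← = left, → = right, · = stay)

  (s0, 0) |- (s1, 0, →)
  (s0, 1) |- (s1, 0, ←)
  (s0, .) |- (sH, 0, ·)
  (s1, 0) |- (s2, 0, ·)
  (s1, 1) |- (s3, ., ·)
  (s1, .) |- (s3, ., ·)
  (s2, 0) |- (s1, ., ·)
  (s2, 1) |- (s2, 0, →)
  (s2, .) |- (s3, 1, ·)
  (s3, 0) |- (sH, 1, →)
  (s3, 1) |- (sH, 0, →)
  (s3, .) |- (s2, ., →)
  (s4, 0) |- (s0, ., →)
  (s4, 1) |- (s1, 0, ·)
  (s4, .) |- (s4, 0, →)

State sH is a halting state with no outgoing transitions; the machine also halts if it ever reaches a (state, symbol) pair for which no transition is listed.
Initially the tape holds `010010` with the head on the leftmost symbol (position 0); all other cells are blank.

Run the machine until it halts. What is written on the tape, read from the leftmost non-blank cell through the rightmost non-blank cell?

state=s0 head=0 tape=[0]10010..   (s0,0)→(s1,0,→)
state=s1 head=1 tape=0[1]0010..   (s1,1)→(s3,.,·)
state=s3 head=1 tape=0[.]0010..   (s3,.)→(s2,.,→)
state=s2 head=2 tape=0.[0]010..   (s2,0)→(s1,.,·)
state=s1 head=2 tape=0.[.]010..   (s1,.)→(s3,.,·)
state=s3 head=2 tape=0.[.]010..   (s3,.)→(s2,.,→)
state=s2 head=3 tape=0..[0]10..   (s2,0)→(s1,.,·)
state=s1 head=3 tape=0..[.]10..   (s1,.)→(s3,.,·)
state=s3 head=3 tape=0..[.]10..   (s3,.)→(s2,.,→)
state=s2 head=4 tape=0...[1]0..   (s2,1)→(s2,0,→)
state=s2 head=5 tape=0...0[0]..   (s2,0)→(s1,.,·)
state=s1 head=5 tape=0...0[.]..   (s1,.)→(s3,.,·)
state=s3 head=5 tape=0...0[.]..   (s3,.)→(s2,.,→)
state=s2 head=6 tape=0...0.[.].   (s2,.)→(s3,1,·)
state=s3 head=6 tape=0...0.[1].   (s3,1)→(sH,0,→)
state=sH head=7 tape=0...0.0[.]
The non-blank tape span at halt is 0...0.0.

0...0.0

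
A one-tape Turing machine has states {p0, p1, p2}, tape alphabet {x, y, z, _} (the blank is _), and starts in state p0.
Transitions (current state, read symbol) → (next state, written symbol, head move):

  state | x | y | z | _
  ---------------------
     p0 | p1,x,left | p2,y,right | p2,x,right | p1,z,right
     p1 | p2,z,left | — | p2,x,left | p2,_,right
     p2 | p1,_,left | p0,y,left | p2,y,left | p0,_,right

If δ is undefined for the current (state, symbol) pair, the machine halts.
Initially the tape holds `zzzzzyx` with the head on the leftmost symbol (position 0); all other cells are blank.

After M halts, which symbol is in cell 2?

p0 | _[z]zzzzyx   read z → write x, move right, go to p2
p2 | _x[z]zzzyx   read z → write y, move left, go to p2
p2 | _[x]yzzzyx   read x → write _, move left, go to p1
p1 | [_]_yzzzyx   read _ → write _, move right, go to p2
p2 | _[_]yzzzyx   read _ → write _, move right, go to p0
p0 | __[y]zzzyx   read y → write y, move right, go to p2
p2 | __y[z]zzyx   read z → write y, move left, go to p2
p2 | __[y]yzzyx   read y → write y, move left, go to p0
p0 | _[_]yyzzyx   read _ → write z, move right, go to p1
p1 | _z[y]yzzyx
Cell 2 holds y when M halts.

y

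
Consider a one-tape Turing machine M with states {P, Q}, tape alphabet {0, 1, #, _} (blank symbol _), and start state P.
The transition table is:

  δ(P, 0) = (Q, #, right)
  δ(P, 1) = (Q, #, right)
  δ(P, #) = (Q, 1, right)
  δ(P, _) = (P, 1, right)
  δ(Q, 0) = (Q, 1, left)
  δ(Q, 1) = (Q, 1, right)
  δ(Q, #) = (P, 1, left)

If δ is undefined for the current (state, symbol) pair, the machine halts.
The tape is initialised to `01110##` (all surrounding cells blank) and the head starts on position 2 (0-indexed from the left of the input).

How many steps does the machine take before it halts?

state=P head=2 tape=01[1]10##_   (P,1)→(Q,#,right)
state=Q head=3 tape=01#[1]0##_   (Q,1)→(Q,1,right)
state=Q head=4 tape=01#1[0]##_   (Q,0)→(Q,1,left)
state=Q head=3 tape=01#[1]1##_   (Q,1)→(Q,1,right)
state=Q head=4 tape=01#1[1]##_   (Q,1)→(Q,1,right)
state=Q head=5 tape=01#11[#]#_   (Q,#)→(P,1,left)
state=P head=4 tape=01#1[1]1#_   (P,1)→(Q,#,right)
state=Q head=5 tape=01#1#[1]#_   (Q,1)→(Q,1,right)
state=Q head=6 tape=01#1#1[#]_   (Q,#)→(P,1,left)
state=P head=5 tape=01#1#[1]1_   (P,1)→(Q,#,right)
state=Q head=6 tape=01#1##[1]_   (Q,1)→(Q,1,right)
state=Q head=7 tape=01#1##1[_]
M halts after 11 transitions.

11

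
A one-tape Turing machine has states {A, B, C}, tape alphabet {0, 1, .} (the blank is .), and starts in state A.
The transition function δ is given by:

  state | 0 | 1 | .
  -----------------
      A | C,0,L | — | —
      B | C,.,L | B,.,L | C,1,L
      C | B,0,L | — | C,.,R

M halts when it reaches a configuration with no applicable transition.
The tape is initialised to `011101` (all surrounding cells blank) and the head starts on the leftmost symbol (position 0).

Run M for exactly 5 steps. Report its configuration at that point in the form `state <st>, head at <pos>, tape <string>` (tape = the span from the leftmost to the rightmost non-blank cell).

state C, head at -1, tape 1011101

state=A head=0 tape=..[0]11101   (A,0)→(C,0,L)
state=C head=-1 tape=.[.]011101   (C,.)→(C,.,R)
state=C head=0 tape=..[0]11101   (C,0)→(B,0,L)
state=B head=-1 tape=.[.]011101   (B,.)→(C,1,L)
state=C head=-2 tape=[.]1011101   (C,.)→(C,.,R)
state=C head=-1 tape=.[1]011101
After 5 steps: state C, head at -1, tape 1011101.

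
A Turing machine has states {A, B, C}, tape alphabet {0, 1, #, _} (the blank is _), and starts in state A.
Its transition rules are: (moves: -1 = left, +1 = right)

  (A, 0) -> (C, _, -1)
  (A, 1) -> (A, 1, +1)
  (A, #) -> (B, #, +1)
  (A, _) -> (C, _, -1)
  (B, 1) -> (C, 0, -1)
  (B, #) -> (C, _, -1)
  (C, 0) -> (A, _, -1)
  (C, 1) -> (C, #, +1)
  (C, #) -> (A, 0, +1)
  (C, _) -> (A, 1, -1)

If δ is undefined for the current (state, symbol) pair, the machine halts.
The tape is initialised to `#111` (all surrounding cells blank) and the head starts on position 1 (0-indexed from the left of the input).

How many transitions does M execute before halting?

A | #[1]11_   read 1 → write 1, move +1, go to A
A | #1[1]1_   read 1 → write 1, move +1, go to A
A | #11[1]_   read 1 → write 1, move +1, go to A
A | #111[_]   read _ → write _, move -1, go to C
C | #11[1]_   read 1 → write #, move +1, go to C
C | #11#[_]   read _ → write 1, move -1, go to A
A | #11[#]1   read # → write #, move +1, go to B
B | #11#[1]   read 1 → write 0, move -1, go to C
C | #11[#]0   read # → write 0, move +1, go to A
A | #110[0]   read 0 → write _, move -1, go to C
C | #11[0]_   read 0 → write _, move -1, go to A
A | #1[1]__   read 1 → write 1, move +1, go to A
A | #11[_]_   read _ → write _, move -1, go to C
C | #1[1]__   read 1 → write #, move +1, go to C
C | #1#[_]_   read _ → write 1, move -1, go to A
A | #1[#]1_   read # → write #, move +1, go to B
B | #1#[1]_   read 1 → write 0, move -1, go to C
C | #1[#]0_   read # → write 0, move +1, go to A
A | #10[0]_   read 0 → write _, move -1, go to C
C | #1[0]__   read 0 → write _, move -1, go to A
A | #[1]___   read 1 → write 1, move +1, go to A
A | #1[_]__   read _ → write _, move -1, go to C
C | #[1]___   read 1 → write #, move +1, go to C
C | ##[_]__   read _ → write 1, move -1, go to A
A | #[#]1__   read # → write #, move +1, go to B
B | ##[1]__   read 1 → write 0, move -1, go to C
C | #[#]0__   read # → write 0, move +1, go to A
A | #0[0]__   read 0 → write _, move -1, go to C
C | #[0]___   read 0 → write _, move -1, go to A
A | [#]____   read # → write #, move +1, go to B
B | #[_]___
M halts after 30 transitions.

30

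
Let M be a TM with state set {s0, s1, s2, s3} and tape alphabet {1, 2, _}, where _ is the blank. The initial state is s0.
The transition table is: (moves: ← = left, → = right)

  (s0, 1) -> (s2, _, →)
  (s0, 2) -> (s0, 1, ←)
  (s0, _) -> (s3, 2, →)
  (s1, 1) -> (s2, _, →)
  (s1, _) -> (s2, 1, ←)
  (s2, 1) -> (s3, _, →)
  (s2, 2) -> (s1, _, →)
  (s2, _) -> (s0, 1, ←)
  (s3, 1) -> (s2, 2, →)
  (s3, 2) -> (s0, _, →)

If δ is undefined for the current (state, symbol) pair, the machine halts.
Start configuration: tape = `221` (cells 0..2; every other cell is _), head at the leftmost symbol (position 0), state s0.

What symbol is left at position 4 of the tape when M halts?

2

state=s0 head=0 tape=_[2]21____   (s0,2)→(s0,1,←)
state=s0 head=-1 tape=[_]121____   (s0,_)→(s3,2,→)
state=s3 head=0 tape=2[1]21____   (s3,1)→(s2,2,→)
state=s2 head=1 tape=22[2]1____   (s2,2)→(s1,_,→)
state=s1 head=2 tape=22_[1]____   (s1,1)→(s2,_,→)
state=s2 head=3 tape=22__[_]___   (s2,_)→(s0,1,←)
state=s0 head=2 tape=22_[_]1___   (s0,_)→(s3,2,→)
state=s3 head=3 tape=22_2[1]___   (s3,1)→(s2,2,→)
state=s2 head=4 tape=22_22[_]__   (s2,_)→(s0,1,←)
state=s0 head=3 tape=22_2[2]1__   (s0,2)→(s0,1,←)
state=s0 head=2 tape=22_[2]11__   (s0,2)→(s0,1,←)
state=s0 head=1 tape=22[_]111__   (s0,_)→(s3,2,→)
state=s3 head=2 tape=222[1]11__   (s3,1)→(s2,2,→)
state=s2 head=3 tape=2222[1]1__   (s2,1)→(s3,_,→)
state=s3 head=4 tape=2222_[1]__   (s3,1)→(s2,2,→)
state=s2 head=5 tape=2222_2[_]_   (s2,_)→(s0,1,←)
state=s0 head=4 tape=2222_[2]1_   (s0,2)→(s0,1,←)
state=s0 head=3 tape=2222[_]11_   (s0,_)→(s3,2,→)
state=s3 head=4 tape=22222[1]1_   (s3,1)→(s2,2,→)
state=s2 head=5 tape=222222[1]_   (s2,1)→(s3,_,→)
state=s3 head=6 tape=222222_[_]
Cell 4 holds 2 when M halts.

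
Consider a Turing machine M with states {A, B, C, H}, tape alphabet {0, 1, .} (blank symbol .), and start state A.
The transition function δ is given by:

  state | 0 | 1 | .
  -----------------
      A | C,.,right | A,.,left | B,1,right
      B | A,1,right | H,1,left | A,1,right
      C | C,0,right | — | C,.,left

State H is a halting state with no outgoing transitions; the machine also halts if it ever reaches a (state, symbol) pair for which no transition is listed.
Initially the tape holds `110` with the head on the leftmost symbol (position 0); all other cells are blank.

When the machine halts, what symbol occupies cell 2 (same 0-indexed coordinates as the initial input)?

A | ..[1]10.   read 1 → write ., move left, go to A
A | .[.].10.   read . → write 1, move right, go to B
B | .1[.]10.   read . → write 1, move right, go to A
A | .11[1]0.   read 1 → write ., move left, go to A
A | .1[1].0.   read 1 → write ., move left, go to A
A | .[1]..0.   read 1 → write ., move left, go to A
A | [.]...0.   read . → write 1, move right, go to B
B | 1[.]..0.   read . → write 1, move right, go to A
A | 11[.].0.   read . → write 1, move right, go to B
B | 111[.]0.   read . → write 1, move right, go to A
A | 1111[0].   read 0 → write ., move right, go to C
C | 1111.[.]   read . → write ., move left, go to C
C | 1111[.].   read . → write ., move left, go to C
C | 111[1]..
Cell 2 holds . when M halts.

.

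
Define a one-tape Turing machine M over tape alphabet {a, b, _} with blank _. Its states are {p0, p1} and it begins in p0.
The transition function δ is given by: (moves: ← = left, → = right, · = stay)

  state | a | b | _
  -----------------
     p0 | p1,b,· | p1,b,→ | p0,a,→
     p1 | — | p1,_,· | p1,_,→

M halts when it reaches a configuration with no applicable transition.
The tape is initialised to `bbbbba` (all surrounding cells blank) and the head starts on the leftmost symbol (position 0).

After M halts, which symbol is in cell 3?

_

state=p0 head=0 tape=[b]bbbba   (p0,b)→(p1,b,→)
state=p1 head=1 tape=b[b]bbba   (p1,b)→(p1,_,·)
state=p1 head=1 tape=b[_]bbba   (p1,_)→(p1,_,→)
state=p1 head=2 tape=b_[b]bba   (p1,b)→(p1,_,·)
state=p1 head=2 tape=b_[_]bba   (p1,_)→(p1,_,→)
state=p1 head=3 tape=b__[b]ba   (p1,b)→(p1,_,·)
state=p1 head=3 tape=b__[_]ba   (p1,_)→(p1,_,→)
state=p1 head=4 tape=b___[b]a   (p1,b)→(p1,_,·)
state=p1 head=4 tape=b___[_]a   (p1,_)→(p1,_,→)
state=p1 head=5 tape=b____[a]
Cell 3 holds _ when M halts.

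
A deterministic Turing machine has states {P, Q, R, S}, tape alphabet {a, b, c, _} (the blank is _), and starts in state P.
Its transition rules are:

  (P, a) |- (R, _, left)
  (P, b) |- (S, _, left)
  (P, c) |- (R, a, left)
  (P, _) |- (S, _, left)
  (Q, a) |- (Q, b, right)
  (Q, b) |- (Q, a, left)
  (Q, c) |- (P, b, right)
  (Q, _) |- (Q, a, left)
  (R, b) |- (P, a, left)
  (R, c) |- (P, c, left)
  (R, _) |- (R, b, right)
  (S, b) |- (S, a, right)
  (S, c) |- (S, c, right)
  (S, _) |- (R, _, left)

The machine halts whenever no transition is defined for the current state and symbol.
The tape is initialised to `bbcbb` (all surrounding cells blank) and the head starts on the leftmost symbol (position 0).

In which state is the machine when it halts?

R

P | __[b]bcbb   read b → write _, move left, go to S
S | _[_]_bcbb   read _ → write _, move left, go to R
R | [_]__bcbb   read _ → write b, move right, go to R
R | b[_]_bcbb   read _ → write b, move right, go to R
R | bb[_]bcbb   read _ → write b, move right, go to R
R | bbb[b]cbb   read b → write a, move left, go to P
P | bb[b]acbb   read b → write _, move left, go to S
S | b[b]_acbb   read b → write a, move right, go to S
S | ba[_]acbb   read _ → write _, move left, go to R
R | b[a]_acbb
No transition is defined for (R, a); M halts in state R.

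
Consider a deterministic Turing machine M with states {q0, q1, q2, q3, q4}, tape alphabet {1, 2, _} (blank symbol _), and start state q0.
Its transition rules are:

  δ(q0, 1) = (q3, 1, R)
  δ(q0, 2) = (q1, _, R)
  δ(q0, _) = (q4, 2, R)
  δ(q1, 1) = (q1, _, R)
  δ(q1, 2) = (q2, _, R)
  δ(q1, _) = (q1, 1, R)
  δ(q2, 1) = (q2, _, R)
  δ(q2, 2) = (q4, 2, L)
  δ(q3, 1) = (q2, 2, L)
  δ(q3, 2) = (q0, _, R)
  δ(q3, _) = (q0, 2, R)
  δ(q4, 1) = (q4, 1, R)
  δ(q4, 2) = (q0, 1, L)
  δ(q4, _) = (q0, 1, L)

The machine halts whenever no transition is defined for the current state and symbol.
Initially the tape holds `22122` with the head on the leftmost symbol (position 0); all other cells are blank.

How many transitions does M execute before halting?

state=q0 head=0 tape=[2]2122_   (q0,2)→(q1,_,R)
state=q1 head=1 tape=_[2]122_   (q1,2)→(q2,_,R)
state=q2 head=2 tape=__[1]22_   (q2,1)→(q2,_,R)
state=q2 head=3 tape=___[2]2_   (q2,2)→(q4,2,L)
state=q4 head=2 tape=__[_]22_   (q4,_)→(q0,1,L)
state=q0 head=1 tape=_[_]122_   (q0,_)→(q4,2,R)
state=q4 head=2 tape=_2[1]22_   (q4,1)→(q4,1,R)
state=q4 head=3 tape=_21[2]2_   (q4,2)→(q0,1,L)
state=q0 head=2 tape=_2[1]12_   (q0,1)→(q3,1,R)
state=q3 head=3 tape=_21[1]2_   (q3,1)→(q2,2,L)
state=q2 head=2 tape=_2[1]22_   (q2,1)→(q2,_,R)
state=q2 head=3 tape=_2_[2]2_   (q2,2)→(q4,2,L)
state=q4 head=2 tape=_2[_]22_   (q4,_)→(q0,1,L)
state=q0 head=1 tape=_[2]122_   (q0,2)→(q1,_,R)
state=q1 head=2 tape=__[1]22_   (q1,1)→(q1,_,R)
state=q1 head=3 tape=___[2]2_   (q1,2)→(q2,_,R)
state=q2 head=4 tape=____[2]_   (q2,2)→(q4,2,L)
state=q4 head=3 tape=___[_]2_   (q4,_)→(q0,1,L)
state=q0 head=2 tape=__[_]12_   (q0,_)→(q4,2,R)
state=q4 head=3 tape=__2[1]2_   (q4,1)→(q4,1,R)
state=q4 head=4 tape=__21[2]_   (q4,2)→(q0,1,L)
state=q0 head=3 tape=__2[1]1_   (q0,1)→(q3,1,R)
state=q3 head=4 tape=__21[1]_   (q3,1)→(q2,2,L)
state=q2 head=3 tape=__2[1]2_   (q2,1)→(q2,_,R)
state=q2 head=4 tape=__2_[2]_   (q2,2)→(q4,2,L)
state=q4 head=3 tape=__2[_]2_   (q4,_)→(q0,1,L)
state=q0 head=2 tape=__[2]12_   (q0,2)→(q1,_,R)
state=q1 head=3 tape=___[1]2_   (q1,1)→(q1,_,R)
state=q1 head=4 tape=____[2]_   (q1,2)→(q2,_,R)
state=q2 head=5 tape=_____[_]
M halts after 29 transitions.

29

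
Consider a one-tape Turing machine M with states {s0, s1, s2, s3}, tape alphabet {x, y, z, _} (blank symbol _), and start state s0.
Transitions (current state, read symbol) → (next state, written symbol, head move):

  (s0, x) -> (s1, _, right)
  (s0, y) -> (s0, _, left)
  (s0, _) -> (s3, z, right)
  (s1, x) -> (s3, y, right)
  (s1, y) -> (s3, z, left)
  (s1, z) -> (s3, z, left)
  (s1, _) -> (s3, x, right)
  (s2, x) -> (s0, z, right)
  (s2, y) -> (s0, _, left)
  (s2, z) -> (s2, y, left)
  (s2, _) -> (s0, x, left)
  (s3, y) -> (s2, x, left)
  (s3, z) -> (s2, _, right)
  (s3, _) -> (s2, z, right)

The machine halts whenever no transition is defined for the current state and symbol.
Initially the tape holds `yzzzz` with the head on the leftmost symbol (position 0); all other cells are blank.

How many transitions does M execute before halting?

8

s0 | ___[y]zzzz   read y → write _, move left, go to s0
s0 | __[_]_zzzz   read _ → write z, move right, go to s3
s3 | __z[_]zzzz   read _ → write z, move right, go to s2
s2 | __zz[z]zzz   read z → write y, move left, go to s2
s2 | __z[z]yzzz   read z → write y, move left, go to s2
s2 | __[z]yyzzz   read z → write y, move left, go to s2
s2 | _[_]yyyzzz   read _ → write x, move left, go to s0
s0 | [_]xyyyzzz   read _ → write z, move right, go to s3
s3 | z[x]yyyzzz
M halts after 8 transitions.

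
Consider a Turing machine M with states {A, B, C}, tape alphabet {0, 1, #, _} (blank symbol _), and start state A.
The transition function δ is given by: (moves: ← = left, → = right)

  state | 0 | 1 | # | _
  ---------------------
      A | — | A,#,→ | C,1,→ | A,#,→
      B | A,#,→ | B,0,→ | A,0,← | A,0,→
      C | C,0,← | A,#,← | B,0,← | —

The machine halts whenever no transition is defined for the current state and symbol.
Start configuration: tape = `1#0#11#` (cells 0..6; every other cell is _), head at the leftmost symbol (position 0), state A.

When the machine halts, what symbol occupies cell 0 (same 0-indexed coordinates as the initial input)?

A | [1]#0#11#   read 1 → write #, move →, go to A
A | #[#]0#11#   read # → write 1, move →, go to C
C | #1[0]#11#   read 0 → write 0, move ←, go to C
C | #[1]0#11#   read 1 → write #, move ←, go to A
A | [#]#0#11#   read # → write 1, move →, go to C
C | 1[#]0#11#   read # → write 0, move ←, go to B
B | [1]00#11#   read 1 → write 0, move →, go to B
B | 0[0]0#11#   read 0 → write #, move →, go to A
A | 0#[0]#11#
Cell 0 holds 0 when M halts.

0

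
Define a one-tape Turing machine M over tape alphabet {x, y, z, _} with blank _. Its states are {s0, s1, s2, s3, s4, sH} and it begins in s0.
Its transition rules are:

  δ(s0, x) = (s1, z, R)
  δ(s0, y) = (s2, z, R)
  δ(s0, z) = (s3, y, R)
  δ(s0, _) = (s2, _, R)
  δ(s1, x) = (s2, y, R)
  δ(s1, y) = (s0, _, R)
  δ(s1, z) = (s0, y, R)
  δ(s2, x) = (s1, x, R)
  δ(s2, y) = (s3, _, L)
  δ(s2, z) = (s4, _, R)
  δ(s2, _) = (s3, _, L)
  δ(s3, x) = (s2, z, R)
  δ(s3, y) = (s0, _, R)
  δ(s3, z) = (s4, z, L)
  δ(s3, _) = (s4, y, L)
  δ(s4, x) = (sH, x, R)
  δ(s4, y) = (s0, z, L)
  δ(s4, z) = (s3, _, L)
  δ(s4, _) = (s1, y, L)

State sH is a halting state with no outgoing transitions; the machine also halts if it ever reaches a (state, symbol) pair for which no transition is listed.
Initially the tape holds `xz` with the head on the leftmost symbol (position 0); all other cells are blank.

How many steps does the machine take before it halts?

state=s0 head=0 tape=__[x]z__   (s0,x)→(s1,z,R)
state=s1 head=1 tape=__z[z]__   (s1,z)→(s0,y,R)
state=s0 head=2 tape=__zy[_]_   (s0,_)→(s2,_,R)
state=s2 head=3 tape=__zy_[_]   (s2,_)→(s3,_,L)
state=s3 head=2 tape=__zy[_]_   (s3,_)→(s4,y,L)
state=s4 head=1 tape=__z[y]y_   (s4,y)→(s0,z,L)
state=s0 head=0 tape=__[z]zy_   (s0,z)→(s3,y,R)
state=s3 head=1 tape=__y[z]y_   (s3,z)→(s4,z,L)
state=s4 head=0 tape=__[y]zy_   (s4,y)→(s0,z,L)
state=s0 head=-1 tape=_[_]zzy_   (s0,_)→(s2,_,R)
state=s2 head=0 tape=__[z]zy_   (s2,z)→(s4,_,R)
state=s4 head=1 tape=___[z]y_   (s4,z)→(s3,_,L)
state=s3 head=0 tape=__[_]_y_   (s3,_)→(s4,y,L)
state=s4 head=-1 tape=_[_]y_y_   (s4,_)→(s1,y,L)
state=s1 head=-2 tape=[_]yy_y_
M halts after 14 transitions.

14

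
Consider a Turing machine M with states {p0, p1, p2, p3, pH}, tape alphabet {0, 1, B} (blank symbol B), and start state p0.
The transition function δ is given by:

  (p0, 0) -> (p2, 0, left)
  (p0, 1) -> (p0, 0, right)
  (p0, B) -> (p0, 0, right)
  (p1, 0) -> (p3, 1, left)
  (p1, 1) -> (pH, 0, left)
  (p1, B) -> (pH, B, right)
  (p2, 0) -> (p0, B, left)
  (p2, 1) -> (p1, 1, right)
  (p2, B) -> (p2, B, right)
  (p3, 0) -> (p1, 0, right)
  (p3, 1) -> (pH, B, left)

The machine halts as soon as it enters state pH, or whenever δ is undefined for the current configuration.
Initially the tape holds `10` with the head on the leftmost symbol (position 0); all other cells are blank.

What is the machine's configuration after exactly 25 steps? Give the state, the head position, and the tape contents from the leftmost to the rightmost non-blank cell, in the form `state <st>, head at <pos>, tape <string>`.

state=p0 head=0 tape=BBBB[1]0   (p0,1)→(p0,0,right)
state=p0 head=1 tape=BBBB0[0]   (p0,0)→(p2,0,left)
state=p2 head=0 tape=BBBB[0]0   (p2,0)→(p0,B,left)
state=p0 head=-1 tape=BBB[B]B0   (p0,B)→(p0,0,right)
state=p0 head=0 tape=BBB0[B]0   (p0,B)→(p0,0,right)
state=p0 head=1 tape=BBB00[0]   (p0,0)→(p2,0,left)
state=p2 head=0 tape=BBB0[0]0   (p2,0)→(p0,B,left)
state=p0 head=-1 tape=BBB[0]B0   (p0,0)→(p2,0,left)
state=p2 head=-2 tape=BB[B]0B0   (p2,B)→(p2,B,right)
state=p2 head=-1 tape=BBB[0]B0   (p2,0)→(p0,B,left)
state=p0 head=-2 tape=BB[B]BB0   (p0,B)→(p0,0,right)
state=p0 head=-1 tape=BB0[B]B0   (p0,B)→(p0,0,right)
state=p0 head=0 tape=BB00[B]0   (p0,B)→(p0,0,right)
state=p0 head=1 tape=BB000[0]   (p0,0)→(p2,0,left)
state=p2 head=0 tape=BB00[0]0   (p2,0)→(p0,B,left)
state=p0 head=-1 tape=BB0[0]B0   (p0,0)→(p2,0,left)
state=p2 head=-2 tape=BB[0]0B0   (p2,0)→(p0,B,left)
state=p0 head=-3 tape=B[B]B0B0   (p0,B)→(p0,0,right)
state=p0 head=-2 tape=B0[B]0B0   (p0,B)→(p0,0,right)
state=p0 head=-1 tape=B00[0]B0   (p0,0)→(p2,0,left)
state=p2 head=-2 tape=B0[0]0B0   (p2,0)→(p0,B,left)
state=p0 head=-3 tape=B[0]B0B0   (p0,0)→(p2,0,left)
state=p2 head=-4 tape=[B]0B0B0   (p2,B)→(p2,B,right)
state=p2 head=-3 tape=B[0]B0B0   (p2,0)→(p0,B,left)
state=p0 head=-4 tape=[B]BB0B0   (p0,B)→(p0,0,right)
state=p0 head=-3 tape=0[B]B0B0
After 25 steps: state p0, head at -3, tape 0BB0B0.

state p0, head at -3, tape 0BB0B0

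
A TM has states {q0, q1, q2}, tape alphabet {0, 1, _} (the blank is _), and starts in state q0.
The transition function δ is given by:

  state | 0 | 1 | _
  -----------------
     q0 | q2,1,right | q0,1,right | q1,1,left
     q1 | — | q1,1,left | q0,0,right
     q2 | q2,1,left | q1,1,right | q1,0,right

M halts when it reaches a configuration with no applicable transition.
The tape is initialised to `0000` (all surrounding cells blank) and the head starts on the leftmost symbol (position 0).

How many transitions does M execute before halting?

15

q0 | _[0]000   read 0 → write 1, move right, go to q2
q2 | _1[0]00   read 0 → write 1, move left, go to q2
q2 | _[1]100   read 1 → write 1, move right, go to q1
q1 | _1[1]00   read 1 → write 1, move left, go to q1
q1 | _[1]100   read 1 → write 1, move left, go to q1
q1 | [_]1100   read _ → write 0, move right, go to q0
q0 | 0[1]100   read 1 → write 1, move right, go to q0
q0 | 01[1]00   read 1 → write 1, move right, go to q0
q0 | 011[0]0   read 0 → write 1, move right, go to q2
q2 | 0111[0]   read 0 → write 1, move left, go to q2
q2 | 011[1]1   read 1 → write 1, move right, go to q1
q1 | 0111[1]   read 1 → write 1, move left, go to q1
q1 | 011[1]1   read 1 → write 1, move left, go to q1
q1 | 01[1]11   read 1 → write 1, move left, go to q1
q1 | 0[1]111   read 1 → write 1, move left, go to q1
q1 | [0]1111
M halts after 15 transitions.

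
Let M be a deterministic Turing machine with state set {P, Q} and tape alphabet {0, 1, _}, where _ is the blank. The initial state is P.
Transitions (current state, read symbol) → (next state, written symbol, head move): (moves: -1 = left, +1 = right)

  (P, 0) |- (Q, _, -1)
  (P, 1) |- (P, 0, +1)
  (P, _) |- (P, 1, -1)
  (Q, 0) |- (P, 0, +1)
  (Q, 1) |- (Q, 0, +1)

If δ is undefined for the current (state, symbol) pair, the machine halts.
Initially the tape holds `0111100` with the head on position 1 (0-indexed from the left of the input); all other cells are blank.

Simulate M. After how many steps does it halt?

state=P head=1 tape=_0[1]11100   (P,1)→(P,0,+1)
state=P head=2 tape=_00[1]1100   (P,1)→(P,0,+1)
state=P head=3 tape=_000[1]100   (P,1)→(P,0,+1)
state=P head=4 tape=_0000[1]00   (P,1)→(P,0,+1)
state=P head=5 tape=_00000[0]0   (P,0)→(Q,_,-1)
state=Q head=4 tape=_0000[0]_0   (Q,0)→(P,0,+1)
state=P head=5 tape=_00000[_]0   (P,_)→(P,1,-1)
state=P head=4 tape=_0000[0]10   (P,0)→(Q,_,-1)
state=Q head=3 tape=_000[0]_10   (Q,0)→(P,0,+1)
state=P head=4 tape=_0000[_]10   (P,_)→(P,1,-1)
state=P head=3 tape=_000[0]110   (P,0)→(Q,_,-1)
state=Q head=2 tape=_00[0]_110   (Q,0)→(P,0,+1)
state=P head=3 tape=_000[_]110   (P,_)→(P,1,-1)
state=P head=2 tape=_00[0]1110   (P,0)→(Q,_,-1)
state=Q head=1 tape=_0[0]_1110   (Q,0)→(P,0,+1)
state=P head=2 tape=_00[_]1110   (P,_)→(P,1,-1)
state=P head=1 tape=_0[0]11110   (P,0)→(Q,_,-1)
state=Q head=0 tape=_[0]_11110   (Q,0)→(P,0,+1)
state=P head=1 tape=_0[_]11110   (P,_)→(P,1,-1)
state=P head=0 tape=_[0]111110   (P,0)→(Q,_,-1)
state=Q head=-1 tape=[_]_111110
M halts after 20 transitions.

20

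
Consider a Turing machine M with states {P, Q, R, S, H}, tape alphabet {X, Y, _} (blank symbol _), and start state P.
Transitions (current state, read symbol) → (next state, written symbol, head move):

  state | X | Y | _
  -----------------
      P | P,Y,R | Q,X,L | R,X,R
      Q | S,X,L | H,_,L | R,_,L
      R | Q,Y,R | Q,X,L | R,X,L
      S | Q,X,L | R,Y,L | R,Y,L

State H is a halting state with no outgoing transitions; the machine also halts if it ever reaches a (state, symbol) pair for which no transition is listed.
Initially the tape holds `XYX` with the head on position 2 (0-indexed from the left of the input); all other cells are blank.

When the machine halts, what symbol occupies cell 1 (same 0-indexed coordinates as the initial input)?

P | XY[X]__   read X → write Y, move R, go to P
P | XYY[_]_   read _ → write X, move R, go to R
R | XYYX[_]   read _ → write X, move L, go to R
R | XYY[X]X   read X → write Y, move R, go to Q
Q | XYYY[X]   read X → write X, move L, go to S
S | XYY[Y]X   read Y → write Y, move L, go to R
R | XY[Y]YX   read Y → write X, move L, go to Q
Q | X[Y]XYX   read Y → write _, move L, go to H
H | [X]_XYX
Cell 1 holds _ when M halts.

_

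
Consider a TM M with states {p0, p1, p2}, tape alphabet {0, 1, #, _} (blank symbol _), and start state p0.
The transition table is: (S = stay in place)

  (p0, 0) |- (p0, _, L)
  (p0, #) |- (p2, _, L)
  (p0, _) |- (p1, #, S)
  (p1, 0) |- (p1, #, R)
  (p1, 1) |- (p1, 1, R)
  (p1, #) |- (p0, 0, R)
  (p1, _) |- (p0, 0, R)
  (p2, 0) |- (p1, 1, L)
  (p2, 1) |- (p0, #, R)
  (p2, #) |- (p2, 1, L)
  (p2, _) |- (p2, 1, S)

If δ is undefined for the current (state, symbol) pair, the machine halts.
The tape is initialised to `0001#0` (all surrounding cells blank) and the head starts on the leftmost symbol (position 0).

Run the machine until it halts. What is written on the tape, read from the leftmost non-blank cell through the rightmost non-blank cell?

0000001#0

state=p0 head=0 tape=___[0]001#0   (p0,0)→(p0,_,L)
state=p0 head=-1 tape=__[_]_001#0   (p0,_)→(p1,#,S)
state=p1 head=-1 tape=__[#]_001#0   (p1,#)→(p0,0,R)
state=p0 head=0 tape=__0[_]001#0   (p0,_)→(p1,#,S)
state=p1 head=0 tape=__0[#]001#0   (p1,#)→(p0,0,R)
state=p0 head=1 tape=__00[0]01#0   (p0,0)→(p0,_,L)
state=p0 head=0 tape=__0[0]_01#0   (p0,0)→(p0,_,L)
state=p0 head=-1 tape=__[0]__01#0   (p0,0)→(p0,_,L)
state=p0 head=-2 tape=_[_]___01#0   (p0,_)→(p1,#,S)
state=p1 head=-2 tape=_[#]___01#0   (p1,#)→(p0,0,R)
state=p0 head=-1 tape=_0[_]__01#0   (p0,_)→(p1,#,S)
state=p1 head=-1 tape=_0[#]__01#0   (p1,#)→(p0,0,R)
state=p0 head=0 tape=_00[_]_01#0   (p0,_)→(p1,#,S)
state=p1 head=0 tape=_00[#]_01#0   (p1,#)→(p0,0,R)
state=p0 head=1 tape=_000[_]01#0   (p0,_)→(p1,#,S)
state=p1 head=1 tape=_000[#]01#0   (p1,#)→(p0,0,R)
state=p0 head=2 tape=_0000[0]1#0   (p0,0)→(p0,_,L)
state=p0 head=1 tape=_000[0]_1#0   (p0,0)→(p0,_,L)
state=p0 head=0 tape=_00[0]__1#0   (p0,0)→(p0,_,L)
state=p0 head=-1 tape=_0[0]___1#0   (p0,0)→(p0,_,L)
state=p0 head=-2 tape=_[0]____1#0   (p0,0)→(p0,_,L)
state=p0 head=-3 tape=[_]_____1#0   (p0,_)→(p1,#,S)
state=p1 head=-3 tape=[#]_____1#0   (p1,#)→(p0,0,R)
state=p0 head=-2 tape=0[_]____1#0   (p0,_)→(p1,#,S)
state=p1 head=-2 tape=0[#]____1#0   (p1,#)→(p0,0,R)
state=p0 head=-1 tape=00[_]___1#0   (p0,_)→(p1,#,S)
state=p1 head=-1 tape=00[#]___1#0   (p1,#)→(p0,0,R)
state=p0 head=0 tape=000[_]__1#0   (p0,_)→(p1,#,S)
state=p1 head=0 tape=000[#]__1#0   (p1,#)→(p0,0,R)
state=p0 head=1 tape=0000[_]_1#0   (p0,_)→(p1,#,S)
state=p1 head=1 tape=0000[#]_1#0   (p1,#)→(p0,0,R)
state=p0 head=2 tape=00000[_]1#0   (p0,_)→(p1,#,S)
state=p1 head=2 tape=00000[#]1#0   (p1,#)→(p0,0,R)
state=p0 head=3 tape=000000[1]#0
The non-blank tape span at halt is 0000001#0.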